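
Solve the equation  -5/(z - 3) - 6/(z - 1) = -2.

Multiply both sides by (z - 3)(z - 1):
-5(z - 1) - 6(z - 3) = -2(z - 3)(z - 1).
Expand and collect terms: -2z² + 19z - 29 = 0.
By the quadratic formula, z = (-19 ± √129) / -4, so z ≈ 1.9105 or z ≈ 7.5895.
Neither value makes a denominator zero (z ≠ 3, z ≠ 1), so both are valid.

z = 1.9105 or z = 7.5895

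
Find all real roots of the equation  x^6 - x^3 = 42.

Let u = x^3. The equation becomes u^2 - u - 42 = 0.
Factor: (u - 7)(u + 6) = 0, so u = 7 or u = -6.
x^3 = 7 gives x = (7)^(1/3) ~= 1.9129.
x^3 = -6 gives x = -(6)^(1/3) ~= -1.8171.

x = -1.8171 or x = 1.9129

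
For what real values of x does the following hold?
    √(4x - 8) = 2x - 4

x = 2 or x = 3

Square both sides: 4x - 8 = (2x - 4)².
Expand and rearrange: 4x² - 20x + 24 = 0.
Solving gives x = 3 or x = 2.
Check each candidate in the original equation:
  x = 3: √(4) = 2, while 2x - 4 = 2 — valid.
  x = 2: √(0) = 0, while 2x - 4 = 0 — valid.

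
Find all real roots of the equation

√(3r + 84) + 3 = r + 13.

Isolate the radical: √(3r + 84) = r + 10.
Square both sides: 3r + 84 = (r + 10)².
Expand and rearrange: r² + 17r + 16 = 0.
Solving gives r = -1 or r = -16.
Check each candidate in the original equation:
  r = -1: √(81) = 9, while r + 10 = 9 — valid.
  r = -16: √(36) = 6, while r + 10 = -6 — extraneous.

r = -1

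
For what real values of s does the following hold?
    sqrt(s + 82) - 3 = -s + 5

s = -1

Isolate the radical: sqrt(s + 82) = -s + 8.
Square both sides: s + 82 = (-s + 8)^2.
Expand and rearrange: s^2 - 17s - 18 = 0.
Solving gives s = 18 or s = -1.
Check each candidate in the original equation:
  s = 18: sqrt(100) = 10, while -s + 8 = -10 — extraneous.
  s = -1: sqrt(81) = 9, while -s + 8 = 9 — valid.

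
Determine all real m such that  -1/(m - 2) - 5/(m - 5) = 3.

Multiply both sides by (m - 2)(m - 5):
-(m - 5) - 5(m - 2) = 3(m - 2)(m - 5).
Expand and collect terms: 3m^2 - 15m + 15 = 0.
By the quadratic formula, m = (15 +/- sqrt(45)) / 6, so m ~= 3.618 or m ~= 1.382.
Neither value makes a denominator zero (m != 2, m != 5), so both are valid.

m = 1.382 or m = 3.618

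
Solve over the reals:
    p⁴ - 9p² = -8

p = -2.8284 or p = -1 or p = 1 or p = 2.8284

Let u = p². The equation becomes u² - 9u + 8 = 0.
Factor: (u - 8)(u - 1) = 0, so u = 8 or u = 1.
p² = 8 gives p = ±2·√(2) ≈ ±2.8284.
p² = 1 gives p = ±1.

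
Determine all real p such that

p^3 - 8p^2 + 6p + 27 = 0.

p = -1.4051 or p = 3 or p = 6.4051

Possible rational roots are divisors of 27. Testing p = 3 gives 0, so (p - 3) is a factor.
Divide: p^3 - 8p^2 + 6p + 27 = (p - 3)(p^2 - 5p - 9).
Apply the quadratic formula to p^2 - 5p - 9 = 0: p = (5 +/- sqrt(61))/2, i.e. p ~= 6.4051 or p ~= -1.4051.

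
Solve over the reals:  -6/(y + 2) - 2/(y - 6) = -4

Multiply both sides by (y + 2)(y - 6):
-6(y - 6) - 2(y + 2) = -4(y + 2)(y - 6).
Expand and collect terms: -4y² + 24y + 16 = 0.
By the quadratic formula, y = (-24 ± √832) / -8, so y ≈ -0.6056 or y ≈ 6.6056.
Neither value makes a denominator zero (y ≠ -2, y ≠ 6), so both are valid.

y = -0.6056 or y = 6.6056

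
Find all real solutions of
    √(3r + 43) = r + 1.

r = 7

Square both sides: 3r + 43 = (r + 1)².
Expand and rearrange: r² - r - 42 = 0.
Solving gives r = 7 or r = -6.
Check each candidate in the original equation:
  r = 7: √(64) = 8, while r + 1 = 8 — valid.
  r = -6: √(25) = 5, while r + 1 = -5 — extraneous.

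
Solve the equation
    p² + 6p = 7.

p = -7 or p = 1

Bring every term to one side: p² + 6p - 7 = 0.
Factor: (p + 7)(p - 1) = 0.
So p = -7 or p = 1.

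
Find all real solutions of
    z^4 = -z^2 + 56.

z = -2.6458 or z = 2.6458

Let u = z^2. The equation becomes u^2 + u - 56 = 0.
Factor: (u + 8)(u - 7) = 0, so u = -8 or u = 7.
z^2 = -8 < 0 has no real solution.
z^2 = 7 gives z = +/-sqrt(7) ~= +/-2.6458.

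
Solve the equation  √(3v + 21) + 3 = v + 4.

Isolate the radical: √(3v + 21) = v + 1.
Square both sides: 3v + 21 = (v + 1)².
Expand and rearrange: v² - v - 20 = 0.
Solving gives v = 5 or v = -4.
Check each candidate in the original equation:
  v = 5: √(36) = 6, while v + 1 = 6 — valid.
  v = -4: √(9) = 3, while v + 1 = -3 — extraneous.

v = 5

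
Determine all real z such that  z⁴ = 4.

Let u = z². The equation becomes u² - 4 = 0.
Factor: (u + 2)(u - 2) = 0, so u = -2 or u = 2.
z² = -2 < 0 has no real solution.
z² = 2 gives z = ±√(2) ≈ ±1.4142.

z = -1.4142 or z = 1.4142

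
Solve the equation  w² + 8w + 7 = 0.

Factor: (w + 7)(w + 1) = 0.
So w = -7 or w = -1.

w = -7 or w = -1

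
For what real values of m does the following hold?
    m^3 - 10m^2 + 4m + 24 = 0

m = -1.2915 or m = 2 or m = 9.2915

Possible rational roots are divisors of 24. Testing m = 2 gives 0, so (m - 2) is a factor.
Divide: m^3 - 10m^2 + 4m + 24 = (m - 2)(m^2 - 8m - 12).
Apply the quadratic formula to m^2 - 8m - 12 = 0: m = (8 +/- sqrt(112))/2, i.e. m ~= 9.2915 or m ~= -1.2915.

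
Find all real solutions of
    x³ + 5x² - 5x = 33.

x = -4.4641 or x = -3 or x = 2.4641

Rearrange: x³ + 5x² - 5x - 33 = 0.
Possible rational roots are divisors of -33. Testing x = -3 gives 0, so (x + 3) is a factor.
Divide: x³ + 5x² - 5x - 33 = (x + 3)(x² + 2x - 11).
Apply the quadratic formula to x² + 2x - 11 = 0: x = (-2 ± √48)/2, i.e. x ≈ 2.4641 or x ≈ -4.4641.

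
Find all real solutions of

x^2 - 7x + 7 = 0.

x = 1.2087 or x = 5.7913

Discriminant: (-7)^2 - 4*1*7 = 21.
Quadratic formula: x = (7 +/- sqrt(21)) / 2.
So x = sqrt(21)/2 + 7/2 ~= 5.7913 or x = 7/2 - sqrt(21)/2 ~= 1.2087.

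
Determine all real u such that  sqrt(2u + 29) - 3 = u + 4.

Isolate the radical: sqrt(2u + 29) = u + 7.
Square both sides: 2u + 29 = (u + 7)^2.
Expand and rearrange: u^2 + 12u + 20 = 0.
Solving gives u = -2 or u = -10.
Check each candidate in the original equation:
  u = -2: sqrt(25) = 5, while u + 7 = 5 — valid.
  u = -10: sqrt(9) = 3, while u + 7 = -3 — extraneous.

u = -2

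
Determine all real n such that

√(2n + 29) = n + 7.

Square both sides: 2n + 29 = (n + 7)².
Expand and rearrange: n² + 12n + 20 = 0.
Solving gives n = -2 or n = -10.
Check each candidate in the original equation:
  n = -2: √(25) = 5, while n + 7 = 5 — valid.
  n = -10: √(9) = 3, while n + 7 = -3 — extraneous.

n = -2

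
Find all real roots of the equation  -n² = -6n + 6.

Rearrange to standard form: -n² + 6n - 6 = 0.
Discriminant: (6)² − 4·(-1)·(-6) = 12.
Quadratic formula: n = (-6 ± √12) / (-2).
So n = 3 - √(3) ≈ 1.2679 or n = √(3) + 3 ≈ 4.7321.

n = 1.2679 or n = 4.7321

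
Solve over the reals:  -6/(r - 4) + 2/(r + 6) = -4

r = -6.4372 or r = 5.4372

Multiply both sides by (r - 4)(r + 6):
-6(r + 6) + 2(r - 4) = -4(r - 4)(r + 6).
Expand and collect terms: -4r² - 4r + 140 = 0.
By the quadratic formula, r = (4 ± √2256) / -8, so r ≈ -6.4372 or r ≈ 5.4372.
Neither value makes a denominator zero (r ≠ 4, r ≠ -6), so both are valid.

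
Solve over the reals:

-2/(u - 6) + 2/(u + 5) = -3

u = -5.6305 or u = 6.6305

Multiply both sides by (u - 6)(u + 5):
-2(u + 5) + 2(u - 6) = -3(u - 6)(u + 5).
Expand and collect terms: -3u^2 + 3u + 112 = 0.
By the quadratic formula, u = (-3 +/- sqrt(1353)) / -6, so u ~= -5.6305 or u ~= 6.6305.
Neither value makes a denominator zero (u != 6, u != -5), so both are valid.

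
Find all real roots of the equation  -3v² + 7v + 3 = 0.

Discriminant: (7)² − 4·(-3)·3 = 85.
Quadratic formula: v = (-7 ± √85) / (-6).
So v = 7/6 - √(85)/6 ≈ -0.3699 or v = 7/6 + √(85)/6 ≈ 2.7033.

v = -0.3699 or v = 2.7033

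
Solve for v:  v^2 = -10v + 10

v = -10.9161 or v = 0.9161

Rearrange to standard form: v^2 + 10v - 10 = 0.
Discriminant: (10)^2 - 4*1*(-10) = 140.
Quadratic formula: v = (-10 +/- sqrt(140)) / 2.
So v = -5 + sqrt(35) ~= 0.9161 or v = -sqrt(35) - 5 ~= -10.9161.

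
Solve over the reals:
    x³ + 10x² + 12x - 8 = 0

x = -8.4721 or x = -2 or x = 0.4721

Possible rational roots are divisors of -8. Testing x = -2 gives 0, so (x + 2) is a factor.
Divide: x³ + 10x² + 12x - 8 = (x + 2)(x² + 8x - 4).
Apply the quadratic formula to x² + 8x - 4 = 0: x = (-8 ± √80)/2, i.e. x ≈ 0.4721 or x ≈ -8.4721.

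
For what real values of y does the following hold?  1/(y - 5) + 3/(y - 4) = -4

Multiply both sides by (y - 5)(y - 4):
(y - 4) + 3(y - 5) = -4(y - 5)(y - 4).
Expand and collect terms: -4y² + 32y - 61 = 0.
By the quadratic formula, y = (-32 ± √48) / -8, so y ≈ 3.134 or y ≈ 4.866.
Neither value makes a denominator zero (y ≠ 5, y ≠ 4), so both are valid.

y = 3.134 or y = 4.866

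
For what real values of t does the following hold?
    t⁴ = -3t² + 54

t = -2.4495 or t = 2.4495

Let u = t². The equation becomes u² + 3u - 54 = 0.
Factor: (u - 6)(u + 9) = 0, so u = 6 or u = -9.
t² = 6 gives t = ±√(6) ≈ ±2.4495.
t² = -9 < 0 has no real solution.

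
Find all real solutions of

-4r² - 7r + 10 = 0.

r = -2.6821 or r = 0.9321

Discriminant: (-7)² − 4·(-4)·10 = 209.
Quadratic formula: r = (7 ± √209) / (-8).
So r = -√(209)/8 - 7/8 ≈ -2.6821 or r = -7/8 + √(209)/8 ≈ 0.9321.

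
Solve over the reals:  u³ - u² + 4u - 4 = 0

u = 1

Possible rational roots are divisors of -4. Testing u = 1 gives 0, so (u - 1) is a factor.
Divide: u³ - u² + 4u - 4 = (u - 1)(u² + 4).
The quadratic u² + 4 has discriminant -16 < 0, so no further real roots.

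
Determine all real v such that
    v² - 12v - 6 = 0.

Discriminant: (-12)² − 4·1·(-6) = 168.
Quadratic formula: v = (12 ± √168) / 2.
So v = 6 + √(42) ≈ 12.4807 or v = 6 - √(42) ≈ -0.4807.

v = -0.4807 or v = 12.4807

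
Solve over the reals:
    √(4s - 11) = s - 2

s = 3 or s = 5

Square both sides: 4s - 11 = (s - 2)².
Expand and rearrange: s² - 8s + 15 = 0.
Solving gives s = 5 or s = 3.
Check each candidate in the original equation:
  s = 5: √(9) = 3, while s - 2 = 3 — valid.
  s = 3: √(1) = 1, while s - 2 = 1 — valid.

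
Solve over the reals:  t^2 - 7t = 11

t = -1.3218 or t = 8.3218

Rearrange to standard form: t^2 - 7t - 11 = 0.
Discriminant: (-7)^2 - 4*1*(-11) = 93.
Quadratic formula: t = (7 +/- sqrt(93)) / 2.
So t = 7/2 + sqrt(93)/2 ~= 8.3218 or t = 7/2 - sqrt(93)/2 ~= -1.3218.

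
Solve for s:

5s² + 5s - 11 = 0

s = -2.0652 or s = 1.0652

Discriminant: (5)² − 4·5·(-11) = 245.
Quadratic formula: s = (-5 ± √245) / 10.
So s = -1/2 + 7·√(5)/10 ≈ 1.0652 or s = -7·√(5)/10 - 1/2 ≈ -2.0652.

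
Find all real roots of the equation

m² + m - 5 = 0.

m = -2.7913 or m = 1.7913

Discriminant: (1)² − 4·1·(-5) = 21.
Quadratic formula: m = (-1 ± √21) / 2.
So m = -1/2 + √(21)/2 ≈ 1.7913 or m = -√(21)/2 - 1/2 ≈ -2.7913.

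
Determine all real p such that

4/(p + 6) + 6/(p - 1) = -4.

Multiply both sides by (p + 6)(p - 1):
4(p - 1) + 6(p + 6) = -4(p + 6)(p - 1).
Expand and collect terms: -4p² - 30p - 8 = 0.
By the quadratic formula, p = (30 ± √772) / -8, so p ≈ -7.2231 or p ≈ -0.2769.
Neither value makes a denominator zero (p ≠ -6, p ≠ 1), so both are valid.

p = -7.2231 or p = -0.2769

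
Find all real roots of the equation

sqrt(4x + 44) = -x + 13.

Square both sides: 4x + 44 = (-x + 13)^2.
Expand and rearrange: x^2 - 30x + 125 = 0.
Solving gives x = 25 or x = 5.
Check each candidate in the original equation:
  x = 25: sqrt(144) = 12, while -x + 13 = -12 — extraneous.
  x = 5: sqrt(64) = 8, while -x + 13 = 8 — valid.

x = 5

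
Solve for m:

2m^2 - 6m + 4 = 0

Factor: 2(m - 1)(m - 2) = 0.
So m = 1 or m = 2.

m = 1 or m = 2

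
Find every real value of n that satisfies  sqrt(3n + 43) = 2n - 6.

n = 7

Square both sides: 3n + 43 = (2n - 6)^2.
Expand and rearrange: 4n^2 - 27n - 7 = 0.
Solving gives n = 7 or n = -0.25.
Check each candidate in the original equation:
  n = 7: sqrt(64) = 8, while 2n - 6 = 8 — valid.
  n = -0.25: sqrt(42.25) = 6.5, while 2n - 6 = -6.5 — extraneous.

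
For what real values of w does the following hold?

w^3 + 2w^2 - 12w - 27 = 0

w = -3 or w = -2.5414 or w = 3.5414

Possible rational roots are divisors of -27. Testing w = -3 gives 0, so (w + 3) is a factor.
Divide: w^3 + 2w^2 - 12w - 27 = (w + 3)(w^2 - w - 9).
Apply the quadratic formula to w^2 - w - 9 = 0: w = (1 +/- sqrt(37))/2, i.e. w ~= 3.5414 or w ~= -2.5414.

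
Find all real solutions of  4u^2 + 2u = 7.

Rearrange to standard form: 4u^2 + 2u - 7 = 0.
Discriminant: (2)^2 - 4*4*(-7) = 116.
Quadratic formula: u = (-2 +/- sqrt(116)) / 8.
So u = -1/4 + sqrt(29)/4 ~= 1.0963 or u = -sqrt(29)/4 - 1/4 ~= -1.5963.

u = -1.5963 or u = 1.0963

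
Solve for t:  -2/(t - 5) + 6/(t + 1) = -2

t = -3.6904 or t = 5.6904

Multiply both sides by (t - 5)(t + 1):
-2(t + 1) + 6(t - 5) = -2(t - 5)(t + 1).
Expand and collect terms: -2t^2 + 4t + 42 = 0.
By the quadratic formula, t = (-4 +/- sqrt(352)) / -4, so t ~= -3.6904 or t ~= 5.6904.
Neither value makes a denominator zero (t != 5, t != -1), so both are valid.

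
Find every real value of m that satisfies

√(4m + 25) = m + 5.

m = 0

Square both sides: 4m + 25 = (m + 5)².
Expand and rearrange: m² + 6m = 0.
Solving gives m = 0 or m = -6.
Check each candidate in the original equation:
  m = 0: √(25) = 5, while m + 5 = 5 — valid.
  m = -6: √(1) = 1, while m + 5 = -1 — extraneous.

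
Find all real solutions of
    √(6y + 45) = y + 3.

Square both sides: 6y + 45 = (y + 3)².
Expand and rearrange: y² - 36 = 0.
Solving gives y = 6 or y = -6.
Check each candidate in the original equation:
  y = 6: √(81) = 9, while y + 3 = 9 — valid.
  y = -6: √(9) = 3, while y + 3 = -3 — extraneous.

y = 6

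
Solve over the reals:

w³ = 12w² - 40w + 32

Rearrange: w³ - 12w² + 40w - 32 = 0.
Possible rational roots are divisors of -32. Testing w = 4 gives 0, so (w - 4) is a factor.
Divide: w³ - 12w² + 40w - 32 = (w - 4)(w² - 8w + 8).
Apply the quadratic formula to w² - 8w + 8 = 0: w = (8 ± √32)/2, i.e. w ≈ 6.8284 or w ≈ 1.1716.

w = 1.1716 or w = 4 or w = 6.8284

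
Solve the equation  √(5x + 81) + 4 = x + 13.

Isolate the radical: √(5x + 81) = x + 9.
Square both sides: 5x + 81 = (x + 9)².
Expand and rearrange: x² + 13x = 0.
Solving gives x = 0 or x = -13.
Check each candidate in the original equation:
  x = 0: √(81) = 9, while x + 9 = 9 — valid.
  x = -13: √(16) = 4, while x + 9 = -4 — extraneous.

x = 0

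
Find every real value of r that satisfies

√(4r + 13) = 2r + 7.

Square both sides: 4r + 13 = (2r + 7)².
Expand and rearrange: 4r² + 24r + 36 = 0.
This gives the repeated root r = -3.
Check in the original equation:
  r = -3: √(1) = 1, while 2r + 7 = 1 — valid.

r = -3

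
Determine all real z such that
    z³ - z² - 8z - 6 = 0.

z = -1.6458 or z = -1 or z = 3.6458

Possible rational roots are divisors of -6. Testing z = -1 gives 0, so (z + 1) is a factor.
Divide: z³ - z² - 8z - 6 = (z + 1)(z² - 2z - 6).
Apply the quadratic formula to z² - 2z - 6 = 0: z = (2 ± √28)/2, i.e. z ≈ 3.6458 or z ≈ -1.6458.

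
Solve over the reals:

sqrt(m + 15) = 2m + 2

m = 1

Square both sides: m + 15 = (2m + 2)^2.
Expand and rearrange: 4m^2 + 7m - 11 = 0.
Solving gives m = 1 or m = -2.75.
Check each candidate in the original equation:
  m = 1: sqrt(16) = 4, while 2m + 2 = 4 — valid.
  m = -2.75: sqrt(12.25) = 3.5, while 2m + 2 = -3.5 — extraneous.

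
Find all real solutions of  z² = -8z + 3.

Rearrange to standard form: z² + 8z - 3 = 0.
Discriminant: (8)² − 4·1·(-3) = 76.
Quadratic formula: z = (-8 ± √76) / 2.
So z = -4 + √(19) ≈ 0.3589 or z = -√(19) - 4 ≈ -8.3589.

z = -8.3589 or z = 0.3589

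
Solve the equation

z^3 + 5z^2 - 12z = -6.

z = -6.873 or z = 0.873 or z = 1

Rearrange: z^3 + 5z^2 - 12z + 6 = 0.
Possible rational roots are divisors of 6. Testing z = 1 gives 0, so (z - 1) is a factor.
Divide: z^3 + 5z^2 - 12z + 6 = (z - 1)(z^2 + 6z - 6).
Apply the quadratic formula to z^2 + 6z - 6 = 0: z = (-6 +/- sqrt(60))/2, i.e. z ~= 0.873 or z ~= -6.873.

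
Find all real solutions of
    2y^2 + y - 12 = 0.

Discriminant: (1)^2 - 4*2*(-12) = 97.
Quadratic formula: y = (-1 +/- sqrt(97)) / 4.
So y = -1/4 + sqrt(97)/4 ~= 2.2122 or y = -sqrt(97)/4 - 1/4 ~= -2.7122.

y = -2.7122 or y = 2.2122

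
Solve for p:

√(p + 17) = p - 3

Square both sides: p + 17 = (p - 3)².
Expand and rearrange: p² - 7p - 8 = 0.
Solving gives p = 8 or p = -1.
Check each candidate in the original equation:
  p = 8: √(25) = 5, while p - 3 = 5 — valid.
  p = -1: √(16) = 4, while p - 3 = -4 — extraneous.

p = 8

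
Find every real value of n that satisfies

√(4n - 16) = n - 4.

n = 4 or n = 8

Square both sides: 4n - 16 = (n - 4)².
Expand and rearrange: n² - 12n + 32 = 0.
Solving gives n = 8 or n = 4.
Check each candidate in the original equation:
  n = 8: √(16) = 4, while n - 4 = 4 — valid.
  n = 4: √(0) = 0, while n - 4 = 0 — valid.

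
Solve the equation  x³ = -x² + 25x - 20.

Rearrange: x³ + x² - 25x + 20 = 0.
Possible rational roots are divisors of 20. Testing x = 4 gives 0, so (x - 4) is a factor.
Divide: x³ + x² - 25x + 20 = (x - 4)(x² + 5x - 5).
Apply the quadratic formula to x² + 5x - 5 = 0: x = (-5 ± √45)/2, i.e. x ≈ 0.8541 or x ≈ -5.8541.

x = -5.8541 or x = 0.8541 or x = 4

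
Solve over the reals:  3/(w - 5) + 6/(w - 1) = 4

w = 2.1845 or w = 6.0655

Multiply both sides by (w - 5)(w - 1):
3(w - 1) + 6(w - 5) = 4(w - 5)(w - 1).
Expand and collect terms: 4w² - 33w + 53 = 0.
By the quadratic formula, w = (33 ± √241) / 8, so w ≈ 6.0655 or w ≈ 2.1845.
Neither value makes a denominator zero (w ≠ 5, w ≠ 1), so both are valid.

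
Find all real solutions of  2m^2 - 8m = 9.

Rearrange to standard form: 2m^2 - 8m - 9 = 0.
Discriminant: (-8)^2 - 4*2*(-9) = 136.
Quadratic formula: m = (8 +/- sqrt(136)) / 4.
So m = 2 + sqrt(34)/2 ~= 4.9155 or m = 2 - sqrt(34)/2 ~= -0.9155.

m = -0.9155 or m = 4.9155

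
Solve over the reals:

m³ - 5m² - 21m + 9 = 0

m = -3 or m = 0.3944 or m = 7.6056

Possible rational roots are divisors of 9. Testing m = -3 gives 0, so (m + 3) is a factor.
Divide: m³ - 5m² - 21m + 9 = (m + 3)(m² - 8m + 3).
Apply the quadratic formula to m² - 8m + 3 = 0: m = (8 ± √52)/2, i.e. m ≈ 7.6056 or m ≈ 0.3944.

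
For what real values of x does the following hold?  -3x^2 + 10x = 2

x = 0.2137 or x = 3.1196

Rearrange to standard form: -3x^2 + 10x - 2 = 0.
Discriminant: (10)^2 - 4*(-3)*(-2) = 76.
Quadratic formula: x = (-10 +/- sqrt(76)) / (-6).
So x = 5/3 - sqrt(19)/3 ~= 0.2137 or x = sqrt(19)/3 + 5/3 ~= 3.1196.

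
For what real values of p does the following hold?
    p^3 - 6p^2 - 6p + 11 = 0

p = -1.6533 or p = 1 or p = 6.6533

Possible rational roots are divisors of 11. Testing p = 1 gives 0, so (p - 1) is a factor.
Divide: p^3 - 6p^2 - 6p + 11 = (p - 1)(p^2 - 5p - 11).
Apply the quadratic formula to p^2 - 5p - 11 = 0: p = (5 +/- sqrt(69))/2, i.e. p ~= 6.6533 or p ~= -1.6533.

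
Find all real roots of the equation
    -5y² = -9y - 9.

Rearrange to standard form: -5y² + 9y + 9 = 0.
Discriminant: (9)² − 4·(-5)·9 = 261.
Quadratic formula: y = (-9 ± √261) / (-10).
So y = 9/10 - 3·√(29)/10 ≈ -0.7155 or y = 9/10 + 3·√(29)/10 ≈ 2.5155.

y = -0.7155 or y = 2.5155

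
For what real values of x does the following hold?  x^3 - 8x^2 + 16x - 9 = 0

x = 1 or x = 1.6972 or x = 5.3028

Possible rational roots are divisors of -9. Testing x = 1 gives 0, so (x - 1) is a factor.
Divide: x^3 - 8x^2 + 16x - 9 = (x - 1)(x^2 - 7x + 9).
Apply the quadratic formula to x^2 - 7x + 9 = 0: x = (7 +/- sqrt(13))/2, i.e. x ~= 5.3028 or x ~= 1.6972.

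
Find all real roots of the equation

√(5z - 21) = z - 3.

z = 5 or z = 6

Square both sides: 5z - 21 = (z - 3)².
Expand and rearrange: z² - 11z + 30 = 0.
Solving gives z = 6 or z = 5.
Check each candidate in the original equation:
  z = 6: √(9) = 3, while z - 3 = 3 — valid.
  z = 5: √(4) = 2, while z - 3 = 2 — valid.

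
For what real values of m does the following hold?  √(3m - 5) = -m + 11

m = 7

Square both sides: 3m - 5 = (-m + 11)².
Expand and rearrange: m² - 25m + 126 = 0.
Solving gives m = 18 or m = 7.
Check each candidate in the original equation:
  m = 18: √(49) = 7, while -m + 11 = -7 — extraneous.
  m = 7: √(16) = 4, while -m + 11 = 4 — valid.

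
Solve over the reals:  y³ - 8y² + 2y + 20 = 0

y = -1.3589 or y = 2 or y = 7.3589

Possible rational roots are divisors of 20. Testing y = 2 gives 0, so (y - 2) is a factor.
Divide: y³ - 8y² + 2y + 20 = (y - 2)(y² - 6y - 10).
Apply the quadratic formula to y² - 6y - 10 = 0: y = (6 ± √76)/2, i.e. y ≈ 7.3589 or y ≈ -1.3589.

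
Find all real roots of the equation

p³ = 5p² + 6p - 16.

Rearrange: p³ - 5p² - 6p + 16 = 0.
Possible rational roots are divisors of 16. Testing p = -2 gives 0, so (p + 2) is a factor.
Divide: p³ - 5p² - 6p + 16 = (p + 2)(p² - 7p + 8).
Apply the quadratic formula to p² - 7p + 8 = 0: p = (7 ± √17)/2, i.e. p ≈ 5.5616 or p ≈ 1.4384.

p = -2 or p = 1.4384 or p = 5.5616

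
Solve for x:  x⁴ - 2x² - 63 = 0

x = -3 or x = 3

Let u = x². The equation becomes u² - 2u - 63 = 0.
Factor: (u - 9)(u + 7) = 0, so u = 9 or u = -7.
x² = 9 gives x = ±3.
x² = -7 < 0 has no real solution.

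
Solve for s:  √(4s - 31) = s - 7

Square both sides: 4s - 31 = (s - 7)².
Expand and rearrange: s² - 18s + 80 = 0.
Solving gives s = 10 or s = 8.
Check each candidate in the original equation:
  s = 10: √(9) = 3, while s - 7 = 3 — valid.
  s = 8: √(1) = 1, while s - 7 = 1 — valid.

s = 8 or s = 10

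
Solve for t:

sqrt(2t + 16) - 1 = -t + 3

t = 0

Isolate the radical: sqrt(2t + 16) = -t + 4.
Square both sides: 2t + 16 = (-t + 4)^2.
Expand and rearrange: t^2 - 10t = 0.
Solving gives t = 10 or t = 0.
Check each candidate in the original equation:
  t = 10: sqrt(36) = 6, while -t + 4 = -6 — extraneous.
  t = 0: sqrt(16) = 4, while -t + 4 = 4 — valid.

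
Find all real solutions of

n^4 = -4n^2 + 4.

n = -0.9102 or n = 0.9102

Let u = n^2. The equation becomes u^2 + 4u - 4 = 0.
By the quadratic formula, u = -2 + 2*sqrt(2) or u = -2*sqrt(2) - 2.
n^2 = -2 + 2*sqrt(2) gives n = +/-sqrt(-2 + 2*sqrt(2)) ~= +/-0.9102.
n^2 = -2*sqrt(2) - 2 < 0 has no real solution.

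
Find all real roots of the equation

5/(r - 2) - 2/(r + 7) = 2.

r = -7.7967 or r = 4.2967

Multiply both sides by (r - 2)(r + 7):
5(r + 7) - 2(r - 2) = 2(r - 2)(r + 7).
Expand and collect terms: 2r^2 + 7r - 67 = 0.
By the quadratic formula, r = (-7 +/- sqrt(585)) / 4, so r ~= 4.2967 or r ~= -7.7967.
Neither value makes a denominator zero (r != 2, r != -7), so both are valid.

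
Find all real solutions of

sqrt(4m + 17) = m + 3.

Square both sides: 4m + 17 = (m + 3)^2.
Expand and rearrange: m^2 + 2m - 8 = 0.
Solving gives m = 2 or m = -4.
Check each candidate in the original equation:
  m = 2: sqrt(25) = 5, while m + 3 = 5 — valid.
  m = -4: sqrt(1) = 1, while m + 3 = -1 — extraneous.

m = 2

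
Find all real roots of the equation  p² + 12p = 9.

p = -12.7082 or p = 0.7082

Rearrange to standard form: p² + 12p - 9 = 0.
Discriminant: (12)² − 4·1·(-9) = 180.
Quadratic formula: p = (-12 ± √180) / 2.
So p = -6 + 3·√(5) ≈ 0.7082 or p = -3·√(5) - 6 ≈ -12.7082.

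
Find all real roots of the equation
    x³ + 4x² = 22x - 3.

Rearrange: x³ + 4x² - 22x + 3 = 0.
Possible rational roots are divisors of 3. Testing x = 3 gives 0, so (x - 3) is a factor.
Divide: x³ + 4x² - 22x + 3 = (x - 3)(x² + 7x - 1).
Apply the quadratic formula to x² + 7x - 1 = 0: x = (-7 ± √53)/2, i.e. x ≈ 0.1401 or x ≈ -7.1401.

x = -7.1401 or x = 0.1401 or x = 3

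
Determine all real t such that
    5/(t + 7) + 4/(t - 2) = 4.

t = -5.8906 or t = 3.1406

Multiply both sides by (t + 7)(t - 2):
5(t - 2) + 4(t + 7) = 4(t + 7)(t - 2).
Expand and collect terms: 4t^2 + 11t - 74 = 0.
By the quadratic formula, t = (-11 +/- sqrt(1305)) / 8, so t ~= 3.1406 or t ~= -5.8906.
Neither value makes a denominator zero (t != -7, t != 2), so both are valid.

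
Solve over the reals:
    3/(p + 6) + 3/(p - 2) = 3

p = -5.1231 or p = 3.1231

Multiply both sides by (p + 6)(p - 2):
3(p - 2) + 3(p + 6) = 3(p + 6)(p - 2).
Expand and collect terms: 3p² + 6p - 48 = 0.
By the quadratic formula, p = (-6 ± √612) / 6, so p ≈ 3.1231 or p ≈ -5.1231.
Neither value makes a denominator zero (p ≠ -6, p ≠ 2), so both are valid.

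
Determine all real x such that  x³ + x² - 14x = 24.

x = -3 or x = -2 or x = 4

Rearrange: x³ + x² - 14x - 24 = 0.
Possible rational roots are divisors of -24. Testing x = -3 gives 0, so (x + 3) is a factor.
Divide: x³ + x² - 14x - 24 = (x + 3)(x² - 2x - 8).
Factor the quadratic: x = 4 or x = -2.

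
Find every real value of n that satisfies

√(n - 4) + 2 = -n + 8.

n = 5

Isolate the radical: √(n - 4) = -n + 6.
Square both sides: n - 4 = (-n + 6)².
Expand and rearrange: n² - 13n + 40 = 0.
Solving gives n = 8 or n = 5.
Check each candidate in the original equation:
  n = 8: √(4) = 2, while -n + 6 = -2 — extraneous.
  n = 5: √(1) = 1, while -n + 6 = 1 — valid.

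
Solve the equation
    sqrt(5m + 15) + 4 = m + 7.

m = -3 or m = 2

Isolate the radical: sqrt(5m + 15) = m + 3.
Square both sides: 5m + 15 = (m + 3)^2.
Expand and rearrange: m^2 + m - 6 = 0.
Solving gives m = 2 or m = -3.
Check each candidate in the original equation:
  m = 2: sqrt(25) = 5, while m + 3 = 5 — valid.
  m = -3: sqrt(0) = 0, while m + 3 = 0 — valid.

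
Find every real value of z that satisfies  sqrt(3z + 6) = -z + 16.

z = 10

Square both sides: 3z + 6 = (-z + 16)^2.
Expand and rearrange: z^2 - 35z + 250 = 0.
Solving gives z = 25 or z = 10.
Check each candidate in the original equation:
  z = 25: sqrt(81) = 9, while -z + 16 = -9 — extraneous.
  z = 10: sqrt(36) = 6, while -z + 16 = 6 — valid.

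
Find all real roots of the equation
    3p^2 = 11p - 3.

p = 0.2967 or p = 3.3699

Rearrange to standard form: 3p^2 - 11p + 3 = 0.
Discriminant: (-11)^2 - 4*3*3 = 85.
Quadratic formula: p = (11 +/- sqrt(85)) / 6.
So p = sqrt(85)/6 + 11/6 ~= 3.3699 or p = 11/6 - sqrt(85)/6 ~= 0.2967.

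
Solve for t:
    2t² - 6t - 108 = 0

t = -6 or t = 9

Factor: 2(t - 9)(t + 6) = 0.
So t = 9 or t = -6.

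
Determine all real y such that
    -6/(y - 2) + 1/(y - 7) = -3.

Multiply both sides by (y - 2)(y - 7):
-6(y - 7) + (y - 2) = -3(y - 2)(y - 7).
Expand and collect terms: -3y^2 + 32y - 82 = 0.
By the quadratic formula, y = (-32 +/- sqrt(40)) / -6, so y ~= 4.2792 or y ~= 6.3874.
Neither value makes a denominator zero (y != 2, y != 7), so both are valid.

y = 4.2792 or y = 6.3874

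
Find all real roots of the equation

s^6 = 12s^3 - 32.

Let u = s^3. The equation becomes u^2 - 12u + 32 = 0.
Factor: (u - 8)(u - 4) = 0, so u = 8 or u = 4.
s^3 = 8 gives s = 2.
s^3 = 4 gives s = (4)^(1/3) ~= 1.5874.

s = 1.5874 or s = 2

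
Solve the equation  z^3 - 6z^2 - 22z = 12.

Rearrange: z^3 - 6z^2 - 22z - 12 = 0.
Possible rational roots are divisors of -12. Testing z = -2 gives 0, so (z + 2) is a factor.
Divide: z^3 - 6z^2 - 22z - 12 = (z + 2)(z^2 - 8z - 6).
Apply the quadratic formula to z^2 - 8z - 6 = 0: z = (8 +/- sqrt(88))/2, i.e. z ~= 8.6904 or z ~= -0.6904.

z = -2 or z = -0.6904 or z = 8.6904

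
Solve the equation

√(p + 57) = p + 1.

p = 7

Square both sides: p + 57 = (p + 1)².
Expand and rearrange: p² + p - 56 = 0.
Solving gives p = 7 or p = -8.
Check each candidate in the original equation:
  p = 7: √(64) = 8, while p + 1 = 8 — valid.
  p = -8: √(49) = 7, while p + 1 = -7 — extraneous.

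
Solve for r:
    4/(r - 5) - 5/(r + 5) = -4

Multiply both sides by (r - 5)(r + 5):
4(r + 5) - 5(r - 5) = -4(r - 5)(r + 5).
Expand and collect terms: -4r² + r + 55 = 0.
By the quadratic formula, r = (-1 ± √881) / -8, so r ≈ -3.5852 or r ≈ 3.8352.
Neither value makes a denominator zero (r ≠ 5, r ≠ -5), so both are valid.

r = -3.5852 or r = 3.8352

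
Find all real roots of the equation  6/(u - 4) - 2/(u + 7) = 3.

u = -7.5684 or u = 5.9017

Multiply both sides by (u - 4)(u + 7):
6(u + 7) - 2(u - 4) = 3(u - 4)(u + 7).
Expand and collect terms: 3u² + 5u - 134 = 0.
By the quadratic formula, u = (-5 ± √1633) / 6, so u ≈ 5.9017 or u ≈ -7.5684.
Neither value makes a denominator zero (u ≠ 4, u ≠ -7), so both are valid.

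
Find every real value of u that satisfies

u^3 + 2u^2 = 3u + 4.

u = -2.5616 or u = -1 or u = 1.5616

Rearrange: u^3 + 2u^2 - 3u - 4 = 0.
Possible rational roots are divisors of -4. Testing u = -1 gives 0, so (u + 1) is a factor.
Divide: u^3 + 2u^2 - 3u - 4 = (u + 1)(u^2 + u - 4).
Apply the quadratic formula to u^2 + u - 4 = 0: u = (-1 +/- sqrt(17))/2, i.e. u ~= 1.5616 or u ~= -2.5616.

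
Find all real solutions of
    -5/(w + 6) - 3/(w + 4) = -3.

Multiply both sides by (w + 6)(w + 4):
-5(w + 4) - 3(w + 6) = -3(w + 6)(w + 4).
Expand and collect terms: -3w^2 - 22w - 34 = 0.
By the quadratic formula, w = (22 +/- sqrt(76)) / -6, so w ~= -5.1196 or w ~= -2.2137.
Neither value makes a denominator zero (w != -6, w != -4), so both are valid.

w = -5.1196 or w = -2.2137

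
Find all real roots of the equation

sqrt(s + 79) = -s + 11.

Square both sides: s + 79 = (-s + 11)^2.
Expand and rearrange: s^2 - 23s + 42 = 0.
Solving gives s = 21 or s = 2.
Check each candidate in the original equation:
  s = 21: sqrt(100) = 10, while -s + 11 = -10 — extraneous.
  s = 2: sqrt(81) = 9, while -s + 11 = 9 — valid.

s = 2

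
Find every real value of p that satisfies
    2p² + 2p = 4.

p = -2 or p = 1

Bring every term to one side: 2p² + 2p - 4 = 0.
Factor: 2(p - 1)(p + 2) = 0.
So p = 1 or p = -2.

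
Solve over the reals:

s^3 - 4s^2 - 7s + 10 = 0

s = -2 or s = 1 or s = 5

Possible rational roots are divisors of 10. Testing s = 5 gives 0, so (s - 5) is a factor.
Divide: s^3 - 4s^2 - 7s + 10 = (s - 5)(s^2 + s - 2).
Factor the quadratic: s = 1 or s = -2.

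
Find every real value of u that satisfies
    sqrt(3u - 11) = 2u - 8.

Square both sides: 3u - 11 = (2u - 8)^2.
Expand and rearrange: 4u^2 - 35u + 75 = 0.
Solving gives u = 5 or u = 3.75.
Check each candidate in the original equation:
  u = 5: sqrt(4) = 2, while 2u - 8 = 2 — valid.
  u = 3.75: sqrt(0.25) = 0.5, while 2u - 8 = -0.5 — extraneous.

u = 5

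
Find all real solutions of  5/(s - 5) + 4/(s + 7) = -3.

s = -8.5208 or s = 3.5208

Multiply both sides by (s - 5)(s + 7):
5(s + 7) + 4(s - 5) = -3(s - 5)(s + 7).
Expand and collect terms: -3s^2 - 15s + 90 = 0.
By the quadratic formula, s = (15 +/- sqrt(1305)) / -6, so s ~= -8.5208 or s ~= 3.5208.
Neither value makes a denominator zero (s != 5, s != -7), so both are valid.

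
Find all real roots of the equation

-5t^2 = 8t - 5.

t = -2.0806 or t = 0.4806

Rearrange to standard form: -5t^2 - 8t + 5 = 0.
Discriminant: (-8)^2 - 4*(-5)*5 = 164.
Quadratic formula: t = (8 +/- sqrt(164)) / (-10).
So t = -sqrt(41)/5 - 4/5 ~= -2.0806 or t = -4/5 + sqrt(41)/5 ~= 0.4806.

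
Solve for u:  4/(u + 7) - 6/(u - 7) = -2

u = -8.6788 or u = 9.6788

Multiply both sides by (u + 7)(u - 7):
4(u - 7) - 6(u + 7) = -2(u + 7)(u - 7).
Expand and collect terms: -2u^2 + 2u + 168 = 0.
By the quadratic formula, u = (-2 +/- sqrt(1348)) / -4, so u ~= -8.6788 or u ~= 9.6788.
Neither value makes a denominator zero (u != -7, u != 7), so both are valid.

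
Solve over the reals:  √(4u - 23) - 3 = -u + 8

u = 8

Isolate the radical: √(4u - 23) = -u + 11.
Square both sides: 4u - 23 = (-u + 11)².
Expand and rearrange: u² - 26u + 144 = 0.
Solving gives u = 18 or u = 8.
Check each candidate in the original equation:
  u = 18: √(49) = 7, while -u + 11 = -7 — extraneous.
  u = 8: √(9) = 3, while -u + 11 = 3 — valid.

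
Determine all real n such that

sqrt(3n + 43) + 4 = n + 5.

n = 7

Isolate the radical: sqrt(3n + 43) = n + 1.
Square both sides: 3n + 43 = (n + 1)^2.
Expand and rearrange: n^2 - n - 42 = 0.
Solving gives n = 7 or n = -6.
Check each candidate in the original equation:
  n = 7: sqrt(64) = 8, while n + 1 = 8 — valid.
  n = -6: sqrt(25) = 5, while n + 1 = -5 — extraneous.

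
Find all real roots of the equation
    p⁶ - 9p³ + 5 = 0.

p = 0.841 or p = 2.0332

Let u = p³. The equation becomes u² - 9u + 5 = 0.
By the quadratic formula, u = √(61)/2 + 9/2 or u = 9/2 - √(61)/2.
p³ = √(61)/2 + 9/2 gives p = ∛(√(61)/2 + 9/2) ≈ 2.0332.
p³ = 9/2 - √(61)/2 gives p = ∛(9/2 - √(61)/2) ≈ 0.841.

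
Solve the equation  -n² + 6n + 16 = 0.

Factor: -1(n - 8)(n + 2) = 0.
So n = 8 or n = -2.

n = -2 or n = 8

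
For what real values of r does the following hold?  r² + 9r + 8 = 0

r = -8 or r = -1

Factor: (r + 8)(r + 1) = 0.
So r = -8 or r = -1.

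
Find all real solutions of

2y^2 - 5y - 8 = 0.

y = -1.1085 or y = 3.6085

Discriminant: (-5)^2 - 4*2*(-8) = 89.
Quadratic formula: y = (5 +/- sqrt(89)) / 4.
So y = 5/4 + sqrt(89)/4 ~= 3.6085 or y = 5/4 - sqrt(89)/4 ~= -1.1085.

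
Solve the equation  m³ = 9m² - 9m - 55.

m = -1.873 or m = 5 or m = 5.873

Rearrange: m³ - 9m² + 9m + 55 = 0.
Possible rational roots are divisors of 55. Testing m = 5 gives 0, so (m - 5) is a factor.
Divide: m³ - 9m² + 9m + 55 = (m - 5)(m² - 4m - 11).
Apply the quadratic formula to m² - 4m - 11 = 0: m = (4 ± √60)/2, i.e. m ≈ 5.873 or m ≈ -1.873.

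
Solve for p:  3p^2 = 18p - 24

p = 2 or p = 4

Bring every term to one side: 3p^2 - 18p + 24 = 0.
Factor: 3(p - 4)(p - 2) = 0.
So p = 4 or p = 2.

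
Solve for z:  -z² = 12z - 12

z = -12.9282 or z = 0.9282

Rearrange to standard form: -z² - 12z + 12 = 0.
Discriminant: (-12)² − 4·(-1)·12 = 192.
Quadratic formula: z = (12 ± √192) / (-2).
So z = -4·√(3) - 6 ≈ -12.9282 or z = -6 + 4·√(3) ≈ 0.9282.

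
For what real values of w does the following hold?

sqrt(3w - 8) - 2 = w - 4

Isolate the radical: sqrt(3w - 8) = w - 2.
Square both sides: 3w - 8 = (w - 2)^2.
Expand and rearrange: w^2 - 7w + 12 = 0.
Solving gives w = 4 or w = 3.
Check each candidate in the original equation:
  w = 4: sqrt(4) = 2, while w - 2 = 2 — valid.
  w = 3: sqrt(1) = 1, while w - 2 = 1 — valid.

w = 3 or w = 4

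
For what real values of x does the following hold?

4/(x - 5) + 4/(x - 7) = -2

x = 1.7639 or x = 6.2361

Multiply both sides by (x - 5)(x - 7):
4(x - 7) + 4(x - 5) = -2(x - 5)(x - 7).
Expand and collect terms: -2x² + 16x - 22 = 0.
By the quadratic formula, x = (-16 ± √80) / -4, so x ≈ 1.7639 or x ≈ 6.2361.
Neither value makes a denominator zero (x ≠ 5, x ≠ 7), so both are valid.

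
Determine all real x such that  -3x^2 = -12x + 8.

x = 0.8453 or x = 3.1547

Rearrange to standard form: -3x^2 + 12x - 8 = 0.
Discriminant: (12)^2 - 4*(-3)*(-8) = 48.
Quadratic formula: x = (-12 +/- sqrt(48)) / (-6).
So x = 2 - 2*sqrt(3)/3 ~= 0.8453 or x = 2*sqrt(3)/3 + 2 ~= 3.1547.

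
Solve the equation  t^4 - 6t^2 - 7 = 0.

t = -2.6458 or t = 2.6458

Let u = t^2. The equation becomes u^2 - 6u - 7 = 0.
Factor: (u + 1)(u - 7) = 0, so u = -1 or u = 7.
t^2 = -1 < 0 has no real solution.
t^2 = 7 gives t = +/-sqrt(7) ~= +/-2.6458.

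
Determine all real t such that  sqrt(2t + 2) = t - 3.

t = 7

Square both sides: 2t + 2 = (t - 3)^2.
Expand and rearrange: t^2 - 8t + 7 = 0.
Solving gives t = 7 or t = 1.
Check each candidate in the original equation:
  t = 7: sqrt(16) = 4, while t - 3 = 4 — valid.
  t = 1: sqrt(4) = 2, while t - 3 = -2 — extraneous.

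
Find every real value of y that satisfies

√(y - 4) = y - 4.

y = 4 or y = 5

Square both sides: y - 4 = (y - 4)².
Expand and rearrange: y² - 9y + 20 = 0.
Solving gives y = 5 or y = 4.
Check each candidate in the original equation:
  y = 5: √(1) = 1, while y - 4 = 1 — valid.
  y = 4: √(0) = 0, while y - 4 = 0 — valid.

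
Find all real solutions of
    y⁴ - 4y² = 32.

Let u = y². The equation becomes u² - 4u - 32 = 0.
Factor: (u + 4)(u - 8) = 0, so u = -4 or u = 8.
y² = -4 < 0 has no real solution.
y² = 8 gives y = ±2·√(2) ≈ ±2.8284.

y = -2.8284 or y = 2.8284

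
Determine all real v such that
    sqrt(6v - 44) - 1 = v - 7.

v = 8 or v = 10

Isolate the radical: sqrt(6v - 44) = v - 6.
Square both sides: 6v - 44 = (v - 6)^2.
Expand and rearrange: v^2 - 18v + 80 = 0.
Solving gives v = 10 or v = 8.
Check each candidate in the original equation:
  v = 10: sqrt(16) = 4, while v - 6 = 4 — valid.
  v = 8: sqrt(4) = 2, while v - 6 = 2 — valid.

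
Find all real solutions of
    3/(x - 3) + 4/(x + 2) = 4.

x = -1.153 or x = 3.903

Multiply both sides by (x - 3)(x + 2):
3(x + 2) + 4(x - 3) = 4(x - 3)(x + 2).
Expand and collect terms: 4x² - 11x - 18 = 0.
By the quadratic formula, x = (11 ± √409) / 8, so x ≈ 3.903 or x ≈ -1.153.
Neither value makes a denominator zero (x ≠ 3, x ≠ -2), so both are valid.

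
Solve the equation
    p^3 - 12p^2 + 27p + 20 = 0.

p = -0.5826 or p = 4 or p = 8.5826

Possible rational roots are divisors of 20. Testing p = 4 gives 0, so (p - 4) is a factor.
Divide: p^3 - 12p^2 + 27p + 20 = (p - 4)(p^2 - 8p - 5).
Apply the quadratic formula to p^2 - 8p - 5 = 0: p = (8 +/- sqrt(84))/2, i.e. p ~= 8.5826 or p ~= -0.5826.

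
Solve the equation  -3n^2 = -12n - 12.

Rearrange to standard form: -3n^2 + 12n + 12 = 0.
Discriminant: (12)^2 - 4*(-3)*12 = 288.
Quadratic formula: n = (-12 +/- sqrt(288)) / (-6).
So n = 2 - 2*sqrt(2) ~= -0.8284 or n = 2 + 2*sqrt(2) ~= 4.8284.

n = -0.8284 or n = 4.8284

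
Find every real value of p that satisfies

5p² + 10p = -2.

Rearrange to standard form: 5p² + 10p + 2 = 0.
Discriminant: (10)² − 4·5·2 = 60.
Quadratic formula: p = (-10 ± √60) / 10.
So p = -1 + √(15)/5 ≈ -0.2254 or p = -1 - √(15)/5 ≈ -1.7746.

p = -1.7746 or p = -0.2254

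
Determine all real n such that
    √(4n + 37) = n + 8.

Square both sides: 4n + 37 = (n + 8)².
Expand and rearrange: n² + 12n + 27 = 0.
Solving gives n = -3 or n = -9.
Check each candidate in the original equation:
  n = -3: √(25) = 5, while n + 8 = 5 — valid.
  n = -9: √(1) = 1, while n + 8 = -1 — extraneous.

n = -3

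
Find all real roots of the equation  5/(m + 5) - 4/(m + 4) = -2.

m = -6.3508 or m = -3.1492

Multiply both sides by (m + 5)(m + 4):
5(m + 4) - 4(m + 5) = -2(m + 5)(m + 4).
Expand and collect terms: -2m² - 19m - 40 = 0.
By the quadratic formula, m = (19 ± √41) / -4, so m ≈ -6.3508 or m ≈ -3.1492.
Neither value makes a denominator zero (m ≠ -5, m ≠ -4), so both are valid.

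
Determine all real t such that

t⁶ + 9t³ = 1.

t = -2.0885 or t = 0.4788

Let u = t³. The equation becomes u² + 9u - 1 = 0.
By the quadratic formula, u = -9/2 + √(85)/2 or u = -√(85)/2 - 9/2.
t³ = -9/2 + √(85)/2 gives t = ∛(-9/2 + √(85)/2) ≈ 0.4788.
t³ = -√(85)/2 - 9/2 gives t = -∛(9/2 + √(85)/2) ≈ -2.0885.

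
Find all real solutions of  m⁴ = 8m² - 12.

m = -2.4495 or m = -1.4142 or m = 1.4142 or m = 2.4495

Let u = m². The equation becomes u² - 8u + 12 = 0.
Factor: (u - 6)(u - 2) = 0, so u = 6 or u = 2.
m² = 6 gives m = ±√(6) ≈ ±2.4495.
m² = 2 gives m = ±√(2) ≈ ±1.4142.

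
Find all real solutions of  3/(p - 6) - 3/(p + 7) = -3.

Multiply both sides by (p - 6)(p + 7):
3(p + 7) - 3(p - 6) = -3(p - 6)(p + 7).
Expand and collect terms: -3p^2 - 3p + 87 = 0.
By the quadratic formula, p = (3 +/- sqrt(1053)) / -6, so p ~= -5.9083 or p ~= 4.9083.
Neither value makes a denominator zero (p != 6, p != -7), so both are valid.

p = -5.9083 or p = 4.9083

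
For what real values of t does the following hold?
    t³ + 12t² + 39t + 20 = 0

t = -6.3723 or t = -5 or t = -0.6277

Possible rational roots are divisors of 20. Testing t = -5 gives 0, so (t + 5) is a factor.
Divide: t³ + 12t² + 39t + 20 = (t + 5)(t² + 7t + 4).
Apply the quadratic formula to t² + 7t + 4 = 0: t = (-7 ± √33)/2, i.e. t ≈ -0.6277 or t ≈ -6.3723.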